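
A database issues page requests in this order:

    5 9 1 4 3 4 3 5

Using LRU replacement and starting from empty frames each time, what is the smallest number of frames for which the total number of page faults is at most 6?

2

f=1: 8 faults
f=2: 6 faults
f=3: 6 faults
f=4: 6 faults
f=5: 5 faults
Smallest f with faults ≤ 6 is 2.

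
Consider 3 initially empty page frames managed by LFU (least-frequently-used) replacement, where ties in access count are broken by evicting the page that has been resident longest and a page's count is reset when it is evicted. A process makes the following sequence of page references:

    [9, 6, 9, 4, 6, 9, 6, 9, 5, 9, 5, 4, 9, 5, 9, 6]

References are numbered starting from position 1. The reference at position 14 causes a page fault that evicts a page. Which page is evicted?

4

pos 1: 9 → miss, frames (9)
pos 2: 6 → miss, frames (9 6)
pos 3: 9 → hit
pos 4: 4 → miss, frames (9 6 4)
pos 5: 6 → hit
pos 6: 9 → hit
pos 7: 6 → hit
pos 8: 9 → hit
pos 9: 5 → miss, evict 4, frames (9 6 5)
pos 10: 9 → hit
pos 11: 5 → hit
pos 12: 4 → miss, evict 5, frames (9 6 4)
pos 13: 9 → hit
pos 14: 5 → miss, evict 4, frames (9 6 5)
At position 14, page 4 is evicted.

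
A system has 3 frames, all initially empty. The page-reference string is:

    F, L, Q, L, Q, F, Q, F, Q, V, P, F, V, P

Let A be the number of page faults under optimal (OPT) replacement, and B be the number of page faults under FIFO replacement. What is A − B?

-1

Under OPT: F F F . . . . . . F F . . . → 5 faults.
Under FIFO: F F F . . . . . . F F F . . → 6 faults.
A − B = 5 − 6 = -1.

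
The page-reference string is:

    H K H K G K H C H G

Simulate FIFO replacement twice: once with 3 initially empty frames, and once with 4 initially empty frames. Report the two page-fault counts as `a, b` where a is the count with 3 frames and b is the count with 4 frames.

3 frames: F F . . F . . F F . → 5 faults.
4 frames: F F . . F . . F . . → 4 faults.
4 < 5: adding a frame reduced faults, as is typical.

5, 4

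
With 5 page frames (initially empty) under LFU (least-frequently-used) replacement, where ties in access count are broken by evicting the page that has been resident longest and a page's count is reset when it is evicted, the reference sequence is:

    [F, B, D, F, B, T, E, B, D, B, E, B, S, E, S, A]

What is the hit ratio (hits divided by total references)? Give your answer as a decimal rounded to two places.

F → fault, frames (F)
B → fault, frames (F B)
D → fault, frames (F B D)
F → hit
B → hit
T → fault, frames (F B D T)
E → fault, frames (F B D T E)
B → hit
D → hit
B → hit
E → hit
B → hit
S → fault, evict T, frames (F B D E S)
E → hit
S → hit
A → fault, evict F, frames (B D E S A)
Hits: 9 of 16 references → 9/16 = 0.5625.

0.56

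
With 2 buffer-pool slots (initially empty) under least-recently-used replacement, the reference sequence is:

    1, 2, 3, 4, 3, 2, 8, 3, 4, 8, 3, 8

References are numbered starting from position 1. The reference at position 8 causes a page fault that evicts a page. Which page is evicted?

pos 1: 1 → fault, frames (1)
pos 2: 2 → fault, frames (1 2)
pos 3: 3 → fault, evict 1, frames (2 3)
pos 4: 4 → fault, evict 2, frames (3 4)
pos 5: 3 → hit
pos 6: 2 → fault, evict 4, frames (3 2)
pos 7: 8 → fault, evict 3, frames (2 8)
pos 8: 3 → fault, evict 2, frames (8 3)
At position 8, page 2 is evicted.

2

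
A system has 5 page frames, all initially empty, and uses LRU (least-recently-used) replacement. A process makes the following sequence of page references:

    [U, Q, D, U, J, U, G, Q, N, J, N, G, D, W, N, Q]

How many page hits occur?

U: fault, frames [U]
Q: fault, frames [U, Q]
D: fault, frames [U, Q, D]
U: hit
J: fault, frames [Q, D, U, J]
U: hit
G: fault, frames [Q, D, J, U, G]
Q: hit
N: fault, evict D, frames [J, U, G, Q, N]
J: hit
N: hit
G: hit
D: fault, evict U, frames [Q, J, N, G, D]
W: fault, evict Q, frames [J, N, G, D, W]
N: hit
Q: fault, evict J, frames [G, D, W, N, Q]
Hits: 7.

7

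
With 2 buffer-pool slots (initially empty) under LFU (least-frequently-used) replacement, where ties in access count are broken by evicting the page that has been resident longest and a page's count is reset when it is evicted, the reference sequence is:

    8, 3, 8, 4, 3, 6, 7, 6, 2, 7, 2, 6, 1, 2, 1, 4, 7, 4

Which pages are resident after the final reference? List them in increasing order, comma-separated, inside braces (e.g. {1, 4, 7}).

{4, 8}

8 → fault, frames [8]
3 → fault, frames [8, 3]
8 → hit
4 → fault, evict 3, frames [8, 4]
3 → fault, evict 4, frames [8, 3]
6 → fault, evict 3, frames [8, 6]
7 → fault, evict 6, frames [8, 7]
6 → fault, evict 7, frames [8, 6]
2 → fault, evict 6, frames [8, 2]
7 → fault, evict 2, frames [8, 7]
2 → fault, evict 7, frames [8, 2]
6 → fault, evict 2, frames [8, 6]
1 → fault, evict 6, frames [8, 1]
2 → fault, evict 1, frames [8, 2]
1 → fault, evict 2, frames [8, 1]
4 → fault, evict 1, frames [8, 4]
7 → fault, evict 4, frames [8, 7]
4 → fault, evict 7, frames [8, 4]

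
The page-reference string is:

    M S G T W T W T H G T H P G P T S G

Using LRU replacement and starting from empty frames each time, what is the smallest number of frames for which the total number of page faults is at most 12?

f=1: 18 faults
f=2: 14 faults
f=3: 12 faults
f=4: 8 faults
f=5: 8 faults
f=6: 7 faults
f=7: 7 faults
Smallest f with faults ≤ 12 is 3.

3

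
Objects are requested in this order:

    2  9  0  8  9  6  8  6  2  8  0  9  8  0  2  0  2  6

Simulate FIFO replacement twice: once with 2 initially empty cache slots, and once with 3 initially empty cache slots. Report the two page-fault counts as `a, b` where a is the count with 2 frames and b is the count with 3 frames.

14, 12

2 frames: F F F F F F F . F . F F F F F . . F → 14 faults.
3 frames: F F F F . F . . F . F F F . F F . F → 12 faults.
12 < 14: adding a frame reduced faults, as is typical.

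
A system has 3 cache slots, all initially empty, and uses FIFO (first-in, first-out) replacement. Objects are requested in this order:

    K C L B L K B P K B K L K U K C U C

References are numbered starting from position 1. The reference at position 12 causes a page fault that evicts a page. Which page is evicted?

B

pos 1: K: miss, frames [K]
pos 2: C: miss, frames [K, C]
pos 3: L: miss, frames [K, C, L]
pos 4: B: miss, evict K, frames [C, L, B]
pos 5: L: hit
pos 6: K: miss, evict C, frames [L, B, K]
pos 7: B: hit
pos 8: P: miss, evict L, frames [B, K, P]
pos 9: K: hit
pos 10: B: hit
pos 11: K: hit
pos 12: L: miss, evict B, frames [K, P, L]
At position 12, page B is evicted.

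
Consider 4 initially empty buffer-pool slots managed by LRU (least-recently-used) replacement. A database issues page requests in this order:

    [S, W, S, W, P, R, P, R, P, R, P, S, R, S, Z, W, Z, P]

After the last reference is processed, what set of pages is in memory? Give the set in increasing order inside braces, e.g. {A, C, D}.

{P, S, W, Z}

S → miss, frames (S)
W → miss, frames (S W)
S → hit
W → hit
P → miss, frames (S W P)
R → miss, frames (S W P R)
P → hit
R → hit
P → hit
R → hit
P → hit
S → hit
R → hit
S → hit
Z → miss, evict W, frames (P R S Z)
W → miss, evict P, frames (R S Z W)
Z → hit
P → miss, evict R, frames (S W Z P)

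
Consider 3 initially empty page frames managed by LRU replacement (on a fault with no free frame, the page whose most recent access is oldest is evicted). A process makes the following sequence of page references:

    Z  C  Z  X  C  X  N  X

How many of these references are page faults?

4

Z → fault, frames (Z)
C → fault, frames (Z C)
Z → hit
X → fault, frames (C Z X)
C → hit
X → hit
N → fault, evict Z, frames (C X N)
X → hit
Page faults: 4.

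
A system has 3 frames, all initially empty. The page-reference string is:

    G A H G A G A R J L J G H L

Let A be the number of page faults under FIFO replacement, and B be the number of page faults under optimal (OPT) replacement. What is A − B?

Under FIFO: F F F . . . . F F F . F F . → 8 faults.
Under OPT: F F F . . . . F F F . . F . → 7 faults.
A − B = 8 − 7 = 1.

1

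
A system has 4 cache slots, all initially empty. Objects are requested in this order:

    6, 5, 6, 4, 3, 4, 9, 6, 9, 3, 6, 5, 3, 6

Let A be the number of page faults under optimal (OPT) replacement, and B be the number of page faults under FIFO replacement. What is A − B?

-2

Under OPT: F F . F F . F . . . . . . . → 5 faults.
Under FIFO: F F . F F . F F . . . F . . → 7 faults.
A − B = 5 − 7 = -2.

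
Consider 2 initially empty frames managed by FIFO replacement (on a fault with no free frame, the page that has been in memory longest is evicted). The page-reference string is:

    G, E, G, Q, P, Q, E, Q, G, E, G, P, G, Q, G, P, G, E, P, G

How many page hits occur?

4

G → fault, frames {G}
E → fault, frames {G,E}
G → hit
Q → fault, evict G, frames {E,Q}
P → fault, evict E, frames {Q,P}
Q → hit
E → fault, evict Q, frames {P,E}
Q → fault, evict P, frames {E,Q}
G → fault, evict E, frames {Q,G}
E → fault, evict Q, frames {G,E}
G → hit
P → fault, evict G, frames {E,P}
G → fault, evict E, frames {P,G}
Q → fault, evict P, frames {G,Q}
G → hit
P → fault, evict G, frames {Q,P}
G → fault, evict Q, frames {P,G}
E → fault, evict P, frames {G,E}
P → fault, evict G, frames {E,P}
G → fault, evict E, frames {P,G}
Hits: 4.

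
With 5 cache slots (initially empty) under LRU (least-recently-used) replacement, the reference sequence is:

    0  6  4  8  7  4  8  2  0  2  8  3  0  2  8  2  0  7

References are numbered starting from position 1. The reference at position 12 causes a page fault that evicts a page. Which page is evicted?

pos 1: 0 → miss, frames (0)
pos 2: 6 → miss, frames (0 6)
pos 3: 4 → miss, frames (0 6 4)
pos 4: 8 → miss, frames (0 6 4 8)
pos 5: 7 → miss, frames (0 6 4 8 7)
pos 6: 4 → hit
pos 7: 8 → hit
pos 8: 2 → miss, evict 0, frames (6 7 4 8 2)
pos 9: 0 → miss, evict 6, frames (7 4 8 2 0)
pos 10: 2 → hit
pos 11: 8 → hit
pos 12: 3 → miss, evict 7, frames (4 0 2 8 3)
At position 12, page 7 is evicted.

7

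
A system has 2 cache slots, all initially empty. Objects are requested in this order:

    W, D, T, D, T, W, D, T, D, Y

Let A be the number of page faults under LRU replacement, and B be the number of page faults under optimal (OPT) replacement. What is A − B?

Under LRU: F F F . . F F F . F → 7 faults.
Under OPT: F F F . . F . F . F → 6 faults.
A − B = 7 − 6 = 1.

1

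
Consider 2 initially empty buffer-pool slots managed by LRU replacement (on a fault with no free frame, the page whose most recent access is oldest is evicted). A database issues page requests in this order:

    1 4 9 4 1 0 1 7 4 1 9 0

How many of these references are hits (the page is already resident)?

2

1: miss, frames (1)
4: miss, frames (1 4)
9: miss, evict 1, frames (4 9)
4: hit
1: miss, evict 9, frames (4 1)
0: miss, evict 4, frames (1 0)
1: hit
7: miss, evict 0, frames (1 7)
4: miss, evict 1, frames (7 4)
1: miss, evict 7, frames (4 1)
9: miss, evict 4, frames (1 9)
0: miss, evict 1, frames (9 0)
Hits: 2.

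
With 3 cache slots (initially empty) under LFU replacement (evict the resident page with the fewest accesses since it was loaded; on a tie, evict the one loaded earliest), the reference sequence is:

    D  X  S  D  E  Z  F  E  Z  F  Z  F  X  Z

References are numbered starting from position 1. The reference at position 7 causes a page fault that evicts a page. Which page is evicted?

E

pos 1: D: fault, frames [D]
pos 2: X: fault, frames [D, X]
pos 3: S: fault, frames [D, X, S]
pos 4: D: hit
pos 5: E: fault, evict X, frames [D, S, E]
pos 6: Z: fault, evict S, frames [D, E, Z]
pos 7: F: fault, evict E, frames [D, Z, F]
At position 7, page E is evicted.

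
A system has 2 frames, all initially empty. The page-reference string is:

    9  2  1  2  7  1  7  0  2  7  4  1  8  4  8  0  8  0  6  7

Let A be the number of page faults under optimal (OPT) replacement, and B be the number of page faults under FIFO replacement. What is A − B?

-3

Under OPT: F F F . F . . F F . F F F . . F . . F F → 12 faults.
Under FIFO: F F F . F . . F F F F F F F . F F . F F → 15 faults.
A − B = 12 − 15 = -3.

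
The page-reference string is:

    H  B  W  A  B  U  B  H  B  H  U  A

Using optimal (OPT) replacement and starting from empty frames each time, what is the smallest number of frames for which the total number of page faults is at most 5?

f=1: 12 faults
f=2: 8 faults
f=3: 6 faults
f=4: 5 faults
f=5: 5 faults
Smallest f with faults ≤ 5 is 4.

4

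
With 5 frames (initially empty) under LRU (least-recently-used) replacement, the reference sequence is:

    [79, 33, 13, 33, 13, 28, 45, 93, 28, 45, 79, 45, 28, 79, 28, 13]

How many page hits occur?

9

79 -> fault, frames [79]
33 -> fault, frames [79, 33]
13 -> fault, frames [79, 33, 13]
33 -> hit
13 -> hit
28 -> fault, frames [79, 33, 13, 28]
45 -> fault, frames [79, 33, 13, 28, 45]
93 -> fault, evict 79, frames [33, 13, 28, 45, 93]
28 -> hit
45 -> hit
79 -> fault, evict 33, frames [13, 93, 28, 45, 79]
45 -> hit
28 -> hit
79 -> hit
28 -> hit
13 -> hit
Hits: 9.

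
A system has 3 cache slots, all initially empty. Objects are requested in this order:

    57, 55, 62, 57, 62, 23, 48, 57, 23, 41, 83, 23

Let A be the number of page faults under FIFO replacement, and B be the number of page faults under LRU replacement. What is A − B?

Under FIFO: F F F . . F F F . F F F → 9 faults.
Under LRU: F F F . . F F F . F F . → 8 faults.
A − B = 9 − 8 = 1.

1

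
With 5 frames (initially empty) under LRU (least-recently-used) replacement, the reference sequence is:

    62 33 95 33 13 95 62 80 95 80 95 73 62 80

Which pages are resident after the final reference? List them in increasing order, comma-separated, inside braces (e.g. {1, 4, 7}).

{13, 62, 73, 80, 95}

62: miss, frames {62}
33: miss, frames {62,33}
95: miss, frames {62,33,95}
33: hit
13: miss, frames {62,95,33,13}
95: hit
62: hit
80: miss, frames {33,13,95,62,80}
95: hit
80: hit
95: hit
73: miss, evict 33, frames {13,62,80,95,73}
62: hit
80: hit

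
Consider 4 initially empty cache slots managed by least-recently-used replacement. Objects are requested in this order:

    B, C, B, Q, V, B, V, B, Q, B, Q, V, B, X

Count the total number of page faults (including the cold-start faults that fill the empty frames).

5

B -> miss, frames [B]
C -> miss, frames [B, C]
B -> hit
Q -> miss, frames [C, B, Q]
V -> miss, frames [C, B, Q, V]
B -> hit
V -> hit
B -> hit
Q -> hit
B -> hit
Q -> hit
V -> hit
B -> hit
X -> miss, evict C, frames [Q, V, B, X]
Page faults: 5.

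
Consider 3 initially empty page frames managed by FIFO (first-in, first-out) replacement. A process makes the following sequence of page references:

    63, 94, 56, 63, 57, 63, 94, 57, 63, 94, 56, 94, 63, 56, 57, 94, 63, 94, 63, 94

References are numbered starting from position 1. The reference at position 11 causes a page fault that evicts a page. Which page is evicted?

pos 1: 63: miss, frames [63]
pos 2: 94: miss, frames [63, 94]
pos 3: 56: miss, frames [63, 94, 56]
pos 4: 63: hit
pos 5: 57: miss, evict 63, frames [94, 56, 57]
pos 6: 63: miss, evict 94, frames [56, 57, 63]
pos 7: 94: miss, evict 56, frames [57, 63, 94]
pos 8: 57: hit
pos 9: 63: hit
pos 10: 94: hit
pos 11: 56: miss, evict 57, frames [63, 94, 56]
At position 11, page 57 is evicted.

57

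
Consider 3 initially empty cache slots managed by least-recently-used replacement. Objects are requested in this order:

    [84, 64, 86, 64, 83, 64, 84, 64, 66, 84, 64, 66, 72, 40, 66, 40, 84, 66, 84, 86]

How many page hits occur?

10

84 → miss, frames {84}
64 → miss, frames {84,64}
86 → miss, frames {84,64,86}
64 → hit
83 → miss, evict 84, frames {86,64,83}
64 → hit
84 → miss, evict 86, frames {83,64,84}
64 → hit
66 → miss, evict 83, frames {84,64,66}
84 → hit
64 → hit
66 → hit
72 → miss, evict 84, frames {64,66,72}
40 → miss, evict 64, frames {66,72,40}
66 → hit
40 → hit
84 → miss, evict 72, frames {66,40,84}
66 → hit
84 → hit
86 → miss, evict 40, frames {66,84,86}
Hits: 10.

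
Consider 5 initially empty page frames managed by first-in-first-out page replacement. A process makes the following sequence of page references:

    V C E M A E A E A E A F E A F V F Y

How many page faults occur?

V: fault, frames (V)
C: fault, frames (V C)
E: fault, frames (V C E)
M: fault, frames (V C E M)
A: fault, frames (V C E M A)
E: hit
A: hit
E: hit
A: hit
E: hit
A: hit
F: fault, evict V, frames (C E M A F)
E: hit
A: hit
F: hit
V: fault, evict C, frames (E M A F V)
F: hit
Y: fault, evict E, frames (M A F V Y)
Page faults: 8.

8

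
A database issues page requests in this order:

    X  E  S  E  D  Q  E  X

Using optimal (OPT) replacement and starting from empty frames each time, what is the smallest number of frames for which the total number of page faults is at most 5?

f=1: 8 faults
f=2: 6 faults
f=3: 5 faults
f=4: 5 faults
f=5: 5 faults
Smallest f with faults ≤ 5 is 3.

3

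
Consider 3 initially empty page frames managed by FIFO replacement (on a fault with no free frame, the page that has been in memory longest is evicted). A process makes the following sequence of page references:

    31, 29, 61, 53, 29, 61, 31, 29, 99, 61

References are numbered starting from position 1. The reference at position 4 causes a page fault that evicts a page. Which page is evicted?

pos 1: 31 → fault, frames {31}
pos 2: 29 → fault, frames {31,29}
pos 3: 61 → fault, frames {31,29,61}
pos 4: 53 → fault, evict 31, frames {29,61,53}
At position 4, page 31 is evicted.

31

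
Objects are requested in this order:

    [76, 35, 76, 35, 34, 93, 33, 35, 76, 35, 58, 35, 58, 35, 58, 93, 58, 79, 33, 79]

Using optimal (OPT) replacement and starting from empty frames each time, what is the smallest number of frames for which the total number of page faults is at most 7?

f=1: 20 faults
f=2: 10 faults
f=3: 8 faults
f=4: 7 faults
f=5: 7 faults
f=6: 7 faults
f=7: 7 faults
Smallest f with faults ≤ 7 is 4.

4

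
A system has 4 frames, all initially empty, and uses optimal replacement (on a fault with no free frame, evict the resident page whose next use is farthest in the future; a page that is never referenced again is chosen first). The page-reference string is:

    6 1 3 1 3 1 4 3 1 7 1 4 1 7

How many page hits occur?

9

6 → miss, frames [6]
1 → miss, frames [6, 1]
3 → miss, frames [6, 1, 3]
1 → hit
3 → hit
1 → hit
4 → miss, frames [6, 1, 3, 4]
3 → hit
1 → hit
7 → miss, evict 3, frames [6, 1, 4, 7]
1 → hit
4 → hit
1 → hit
7 → hit
Hits: 9.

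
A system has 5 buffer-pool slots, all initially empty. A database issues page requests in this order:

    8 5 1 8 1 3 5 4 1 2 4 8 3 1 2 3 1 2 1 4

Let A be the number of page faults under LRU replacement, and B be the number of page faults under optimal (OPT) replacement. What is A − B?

Under LRU: F F F . . F . F . F . F F . . . . . . . → 8 faults.
Under OPT: F F F . . F . F . F . . . . . . . . . . → 6 faults.
A − B = 8 − 6 = 2.

2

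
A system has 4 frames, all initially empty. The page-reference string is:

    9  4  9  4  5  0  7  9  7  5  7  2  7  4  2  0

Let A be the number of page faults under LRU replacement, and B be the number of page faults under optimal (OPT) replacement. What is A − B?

Under LRU: F F . . F F F F . . . F . F . F → 9 faults.
Under OPT: F F . . F F F . . . . F . . . F → 7 faults.
A − B = 9 − 7 = 2.

2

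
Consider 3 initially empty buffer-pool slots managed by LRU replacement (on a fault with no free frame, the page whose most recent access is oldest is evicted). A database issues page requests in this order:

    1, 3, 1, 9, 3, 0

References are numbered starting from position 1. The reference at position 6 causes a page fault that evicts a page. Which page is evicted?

1

pos 1: 1 → fault, frames [1]
pos 2: 3 → fault, frames [1, 3]
pos 3: 1 → hit
pos 4: 9 → fault, frames [3, 1, 9]
pos 5: 3 → hit
pos 6: 0 → fault, evict 1, frames [9, 3, 0]
At position 6, page 1 is evicted.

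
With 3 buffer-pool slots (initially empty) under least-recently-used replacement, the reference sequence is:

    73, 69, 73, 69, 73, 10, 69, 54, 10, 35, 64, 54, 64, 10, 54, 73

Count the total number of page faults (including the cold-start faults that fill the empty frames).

73 → fault, frames (73)
69 → fault, frames (73 69)
73 → hit
69 → hit
73 → hit
10 → fault, frames (69 73 10)
69 → hit
54 → fault, evict 73, frames (10 69 54)
10 → hit
35 → fault, evict 69, frames (54 10 35)
64 → fault, evict 54, frames (10 35 64)
54 → fault, evict 10, frames (35 64 54)
64 → hit
10 → fault, evict 35, frames (54 64 10)
54 → hit
73 → fault, evict 64, frames (10 54 73)
Page faults: 9.

9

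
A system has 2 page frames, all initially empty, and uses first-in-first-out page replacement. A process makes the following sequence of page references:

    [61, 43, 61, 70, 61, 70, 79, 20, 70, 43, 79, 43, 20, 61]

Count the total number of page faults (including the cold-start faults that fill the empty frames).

11

61 → miss, frames {61}
43 → miss, frames {61,43}
61 → hit
70 → miss, evict 61, frames {43,70}
61 → miss, evict 43, frames {70,61}
70 → hit
79 → miss, evict 70, frames {61,79}
20 → miss, evict 61, frames {79,20}
70 → miss, evict 79, frames {20,70}
43 → miss, evict 20, frames {70,43}
79 → miss, evict 70, frames {43,79}
43 → hit
20 → miss, evict 43, frames {79,20}
61 → miss, evict 79, frames {20,61}
Page faults: 11.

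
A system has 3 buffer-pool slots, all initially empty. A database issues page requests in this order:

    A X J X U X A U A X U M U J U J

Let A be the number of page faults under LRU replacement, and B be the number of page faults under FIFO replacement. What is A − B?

-2

Under LRU: F F F . F . F . . . . F . F . . → 7 faults.
Under FIFO: F F F . F . F . . F . F F F . . → 9 faults.
A − B = 7 − 9 = -2.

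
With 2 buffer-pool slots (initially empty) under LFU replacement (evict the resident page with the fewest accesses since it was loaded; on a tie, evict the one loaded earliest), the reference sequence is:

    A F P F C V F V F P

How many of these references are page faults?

A → fault, frames (A)
F → fault, frames (A F)
P → fault, evict A, frames (F P)
F → hit
C → fault, evict P, frames (F C)
V → fault, evict C, frames (F V)
F → hit
V → hit
F → hit
P → fault, evict V, frames (F P)
Page faults: 6.

6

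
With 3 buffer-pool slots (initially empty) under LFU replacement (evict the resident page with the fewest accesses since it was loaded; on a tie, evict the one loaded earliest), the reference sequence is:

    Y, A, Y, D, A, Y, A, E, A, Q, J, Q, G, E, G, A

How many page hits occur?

6

Y -> fault, frames (Y)
A -> fault, frames (Y A)
Y -> hit
D -> fault, frames (Y A D)
A -> hit
Y -> hit
A -> hit
E -> fault, evict D, frames (Y A E)
A -> hit
Q -> fault, evict E, frames (Y A Q)
J -> fault, evict Q, frames (Y A J)
Q -> fault, evict J, frames (Y A Q)
G -> fault, evict Q, frames (Y A G)
E -> fault, evict G, frames (Y A E)
G -> fault, evict E, frames (Y A G)
A -> hit
Hits: 6.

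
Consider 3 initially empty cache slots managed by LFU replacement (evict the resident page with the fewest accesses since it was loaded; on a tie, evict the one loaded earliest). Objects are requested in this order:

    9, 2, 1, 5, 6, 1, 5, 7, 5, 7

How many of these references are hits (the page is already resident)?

4

9: miss, frames [9]
2: miss, frames [9, 2]
1: miss, frames [9, 2, 1]
5: miss, evict 9, frames [2, 1, 5]
6: miss, evict 2, frames [1, 5, 6]
1: hit
5: hit
7: miss, evict 6, frames [1, 5, 7]
5: hit
7: hit
Hits: 4.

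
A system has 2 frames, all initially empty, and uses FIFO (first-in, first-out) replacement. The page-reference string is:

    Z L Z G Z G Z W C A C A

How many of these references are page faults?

7

Z → fault, frames {Z}
L → fault, frames {Z,L}
Z → hit
G → fault, evict Z, frames {L,G}
Z → fault, evict L, frames {G,Z}
G → hit
Z → hit
W → fault, evict G, frames {Z,W}
C → fault, evict Z, frames {W,C}
A → fault, evict W, frames {C,A}
C → hit
A → hit
Page faults: 7.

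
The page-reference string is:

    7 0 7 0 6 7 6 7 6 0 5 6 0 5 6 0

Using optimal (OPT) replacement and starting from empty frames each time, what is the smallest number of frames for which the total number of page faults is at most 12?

2

f=1: 16 faults
f=2: 7 faults
f=3: 4 faults
f=4: 4 faults
Smallest f with faults ≤ 12 is 2.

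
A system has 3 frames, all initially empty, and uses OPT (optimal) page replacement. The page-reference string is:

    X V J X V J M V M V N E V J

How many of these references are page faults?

X → fault, frames {X}
V → fault, frames {X,V}
J → fault, frames {X,V,J}
X → hit
V → hit
J → hit
M → fault, evict X, frames {V,J,M}
V → hit
M → hit
V → hit
N → fault, evict M, frames {V,J,N}
E → fault, evict N, frames {V,J,E}
V → hit
J → hit
Page faults: 6.

6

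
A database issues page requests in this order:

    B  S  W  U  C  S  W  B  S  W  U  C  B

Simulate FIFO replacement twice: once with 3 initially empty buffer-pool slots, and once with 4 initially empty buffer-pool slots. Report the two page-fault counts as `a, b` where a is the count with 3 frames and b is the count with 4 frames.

10, 11

3 frames: F F F F F F F F . . F F . → 10 faults.
4 frames: F F F F F . . F F F F F F → 11 faults.
11 > 10: adding a frame increased faults — Belady's anomaly.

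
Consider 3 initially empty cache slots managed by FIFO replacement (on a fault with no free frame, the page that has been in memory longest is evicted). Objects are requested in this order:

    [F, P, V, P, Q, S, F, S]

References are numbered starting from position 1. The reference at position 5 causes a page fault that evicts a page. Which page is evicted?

F

pos 1: F -> miss, frames [F]
pos 2: P -> miss, frames [F, P]
pos 3: V -> miss, frames [F, P, V]
pos 4: P -> hit
pos 5: Q -> miss, evict F, frames [P, V, Q]
At position 5, page F is evicted.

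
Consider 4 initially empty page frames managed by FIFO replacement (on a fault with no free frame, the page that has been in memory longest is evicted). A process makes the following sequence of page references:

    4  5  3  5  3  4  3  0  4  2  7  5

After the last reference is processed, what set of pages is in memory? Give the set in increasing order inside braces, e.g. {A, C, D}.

4 -> fault, frames (4)
5 -> fault, frames (4 5)
3 -> fault, frames (4 5 3)
5 -> hit
3 -> hit
4 -> hit
3 -> hit
0 -> fault, frames (4 5 3 0)
4 -> hit
2 -> fault, evict 4, frames (5 3 0 2)
7 -> fault, evict 5, frames (3 0 2 7)
5 -> fault, evict 3, frames (0 2 7 5)

{0, 2, 5, 7}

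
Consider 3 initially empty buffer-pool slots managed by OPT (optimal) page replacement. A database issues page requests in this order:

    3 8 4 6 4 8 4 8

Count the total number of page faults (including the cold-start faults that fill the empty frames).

4

3 -> fault, frames (3)
8 -> fault, frames (3 8)
4 -> fault, frames (3 8 4)
6 -> fault, evict 3, frames (8 4 6)
4 -> hit
8 -> hit
4 -> hit
8 -> hit
Page faults: 4.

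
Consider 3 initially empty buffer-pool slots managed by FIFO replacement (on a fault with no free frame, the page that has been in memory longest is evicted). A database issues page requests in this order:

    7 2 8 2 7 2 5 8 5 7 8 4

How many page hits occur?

7 -> fault, frames (7)
2 -> fault, frames (7 2)
8 -> fault, frames (7 2 8)
2 -> hit
7 -> hit
2 -> hit
5 -> fault, evict 7, frames (2 8 5)
8 -> hit
5 -> hit
7 -> fault, evict 2, frames (8 5 7)
8 -> hit
4 -> fault, evict 8, frames (5 7 4)
Hits: 6.

6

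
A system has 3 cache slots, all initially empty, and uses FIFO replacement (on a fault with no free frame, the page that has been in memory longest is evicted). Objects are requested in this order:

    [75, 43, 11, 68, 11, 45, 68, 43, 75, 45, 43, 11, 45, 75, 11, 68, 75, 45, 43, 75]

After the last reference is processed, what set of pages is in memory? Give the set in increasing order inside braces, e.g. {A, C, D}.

{43, 68, 75}

75 → fault, frames {75}
43 → fault, frames {75,43}
11 → fault, frames {75,43,11}
68 → fault, evict 75, frames {43,11,68}
11 → hit
45 → fault, evict 43, frames {11,68,45}
68 → hit
43 → fault, evict 11, frames {68,45,43}
75 → fault, evict 68, frames {45,43,75}
45 → hit
43 → hit
11 → fault, evict 45, frames {43,75,11}
45 → fault, evict 43, frames {75,11,45}
75 → hit
11 → hit
68 → fault, evict 75, frames {11,45,68}
75 → fault, evict 11, frames {45,68,75}
45 → hit
43 → fault, evict 45, frames {68,75,43}
75 → hit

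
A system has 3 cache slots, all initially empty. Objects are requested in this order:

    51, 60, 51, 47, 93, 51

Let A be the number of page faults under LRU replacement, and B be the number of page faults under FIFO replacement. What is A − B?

-1

Under LRU: F F . F F . → 4 faults.
Under FIFO: F F . F F F → 5 faults.
A − B = 4 − 5 = -1.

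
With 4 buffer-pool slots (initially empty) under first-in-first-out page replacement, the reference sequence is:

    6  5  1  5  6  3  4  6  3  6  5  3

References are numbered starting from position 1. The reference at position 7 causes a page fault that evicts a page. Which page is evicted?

6

pos 1: 6 → fault, frames [6]
pos 2: 5 → fault, frames [6, 5]
pos 3: 1 → fault, frames [6, 5, 1]
pos 4: 5 → hit
pos 5: 6 → hit
pos 6: 3 → fault, frames [6, 5, 1, 3]
pos 7: 4 → fault, evict 6, frames [5, 1, 3, 4]
At position 7, page 6 is evicted.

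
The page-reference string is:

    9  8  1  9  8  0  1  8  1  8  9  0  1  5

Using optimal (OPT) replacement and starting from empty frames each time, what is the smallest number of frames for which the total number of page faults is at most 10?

f=1: 14 faults
f=2: 9 faults
f=3: 6 faults
f=4: 5 faults
f=5: 5 faults
Smallest f with faults ≤ 10 is 2.

2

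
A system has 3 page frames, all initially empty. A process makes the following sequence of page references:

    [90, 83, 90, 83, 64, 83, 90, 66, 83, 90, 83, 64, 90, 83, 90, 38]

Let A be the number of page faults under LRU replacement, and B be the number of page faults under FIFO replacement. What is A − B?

Under LRU: F F . . F . . F . . . F . . . F → 6 faults.
Under FIFO: F F . . F . . F . F F F . . . F → 8 faults.
A − B = 6 − 8 = -2.

-2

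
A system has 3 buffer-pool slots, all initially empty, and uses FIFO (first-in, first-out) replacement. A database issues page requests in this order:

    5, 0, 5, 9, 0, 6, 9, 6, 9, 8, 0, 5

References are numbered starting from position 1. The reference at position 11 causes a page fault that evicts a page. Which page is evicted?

9

pos 1: 5 -> fault, frames {5}
pos 2: 0 -> fault, frames {5,0}
pos 3: 5 -> hit
pos 4: 9 -> fault, frames {5,0,9}
pos 5: 0 -> hit
pos 6: 6 -> fault, evict 5, frames {0,9,6}
pos 7: 9 -> hit
pos 8: 6 -> hit
pos 9: 9 -> hit
pos 10: 8 -> fault, evict 0, frames {9,6,8}
pos 11: 0 -> fault, evict 9, frames {6,8,0}
At position 11, page 9 is evicted.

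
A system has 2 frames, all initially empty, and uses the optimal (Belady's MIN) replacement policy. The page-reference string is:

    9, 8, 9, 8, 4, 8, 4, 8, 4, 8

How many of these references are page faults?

3

9: fault, frames (9)
8: fault, frames (9 8)
9: hit
8: hit
4: fault, evict 9, frames (8 4)
8: hit
4: hit
8: hit
4: hit
8: hit
Page faults: 3.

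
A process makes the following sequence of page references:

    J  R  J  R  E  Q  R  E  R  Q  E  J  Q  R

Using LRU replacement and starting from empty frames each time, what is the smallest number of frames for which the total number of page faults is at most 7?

3

f=1: 14 faults
f=2: 11 faults
f=3: 6 faults
f=4: 4 faults
Smallest f with faults ≤ 7 is 3.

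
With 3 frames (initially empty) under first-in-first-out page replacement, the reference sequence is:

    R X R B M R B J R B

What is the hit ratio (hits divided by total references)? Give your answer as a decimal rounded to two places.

R -> fault, frames {R}
X -> fault, frames {R,X}
R -> hit
B -> fault, frames {R,X,B}
M -> fault, evict R, frames {X,B,M}
R -> fault, evict X, frames {B,M,R}
B -> hit
J -> fault, evict B, frames {M,R,J}
R -> hit
B -> fault, evict M, frames {R,J,B}
Hits: 3 of 10 references → 3/10 = 0.3000.

0.30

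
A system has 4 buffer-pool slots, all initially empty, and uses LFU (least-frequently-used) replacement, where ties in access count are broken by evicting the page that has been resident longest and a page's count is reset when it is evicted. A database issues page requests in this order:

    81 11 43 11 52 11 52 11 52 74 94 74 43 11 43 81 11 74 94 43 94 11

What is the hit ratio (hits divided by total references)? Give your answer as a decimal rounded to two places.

0.55

81: fault, frames (81)
11: fault, frames (81 11)
43: fault, frames (81 11 43)
11: hit
52: fault, frames (81 11 43 52)
11: hit
52: hit
11: hit
52: hit
74: fault, evict 81, frames (11 43 52 74)
94: fault, evict 43, frames (11 52 74 94)
74: hit
43: fault, evict 94, frames (11 52 74 43)
11: hit
43: hit
81: fault, evict 74, frames (11 52 43 81)
11: hit
74: fault, evict 81, frames (11 52 43 74)
94: fault, evict 74, frames (11 52 43 94)
43: hit
94: hit
11: hit
Hits: 12 of 22 references → 12/22 = 0.5455.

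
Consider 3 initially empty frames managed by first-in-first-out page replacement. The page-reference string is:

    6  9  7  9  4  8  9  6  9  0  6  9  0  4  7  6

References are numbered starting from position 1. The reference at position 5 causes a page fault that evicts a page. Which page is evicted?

pos 1: 6: fault, frames [6]
pos 2: 9: fault, frames [6, 9]
pos 3: 7: fault, frames [6, 9, 7]
pos 4: 9: hit
pos 5: 4: fault, evict 6, frames [9, 7, 4]
At position 5, page 6 is evicted.

6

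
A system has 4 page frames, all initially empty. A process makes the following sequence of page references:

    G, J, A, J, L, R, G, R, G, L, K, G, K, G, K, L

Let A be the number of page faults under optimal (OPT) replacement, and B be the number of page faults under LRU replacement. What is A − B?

-1

Under OPT: F F F . F F . . . . F . . . . . → 6 faults.
Under LRU: F F F . F F F . . . F . . . . . → 7 faults.
A − B = 6 − 7 = -1.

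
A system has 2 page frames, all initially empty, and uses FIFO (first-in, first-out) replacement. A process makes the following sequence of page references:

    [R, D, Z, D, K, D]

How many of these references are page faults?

R → fault, frames {R}
D → fault, frames {R,D}
Z → fault, evict R, frames {D,Z}
D → hit
K → fault, evict D, frames {Z,K}
D → fault, evict Z, frames {K,D}
Page faults: 5.

5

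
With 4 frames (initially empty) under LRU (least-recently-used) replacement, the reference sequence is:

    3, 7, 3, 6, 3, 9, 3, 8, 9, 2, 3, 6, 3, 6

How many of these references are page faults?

3 → miss, frames [3]
7 → miss, frames [3, 7]
3 → hit
6 → miss, frames [7, 3, 6]
3 → hit
9 → miss, frames [7, 6, 3, 9]
3 → hit
8 → miss, evict 7, frames [6, 9, 3, 8]
9 → hit
2 → miss, evict 6, frames [3, 8, 9, 2]
3 → hit
6 → miss, evict 8, frames [9, 2, 3, 6]
3 → hit
6 → hit
Page faults: 7.

7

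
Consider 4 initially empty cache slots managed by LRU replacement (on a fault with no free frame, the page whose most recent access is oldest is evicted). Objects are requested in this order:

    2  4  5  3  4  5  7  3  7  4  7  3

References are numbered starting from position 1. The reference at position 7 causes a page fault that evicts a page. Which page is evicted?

2

pos 1: 2: fault, frames [2]
pos 2: 4: fault, frames [2, 4]
pos 3: 5: fault, frames [2, 4, 5]
pos 4: 3: fault, frames [2, 4, 5, 3]
pos 5: 4: hit
pos 6: 5: hit
pos 7: 7: fault, evict 2, frames [3, 4, 5, 7]
At position 7, page 2 is evicted.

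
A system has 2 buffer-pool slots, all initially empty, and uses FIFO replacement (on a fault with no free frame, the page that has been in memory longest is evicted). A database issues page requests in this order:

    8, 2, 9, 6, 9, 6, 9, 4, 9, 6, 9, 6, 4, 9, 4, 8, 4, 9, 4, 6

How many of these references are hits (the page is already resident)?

8 → fault, frames [8]
2 → fault, frames [8, 2]
9 → fault, evict 8, frames [2, 9]
6 → fault, evict 2, frames [9, 6]
9 → hit
6 → hit
9 → hit
4 → fault, evict 9, frames [6, 4]
9 → fault, evict 6, frames [4, 9]
6 → fault, evict 4, frames [9, 6]
9 → hit
6 → hit
4 → fault, evict 9, frames [6, 4]
9 → fault, evict 6, frames [4, 9]
4 → hit
8 → fault, evict 4, frames [9, 8]
4 → fault, evict 9, frames [8, 4]
9 → fault, evict 8, frames [4, 9]
4 → hit
6 → fault, evict 4, frames [9, 6]
Hits: 7.

7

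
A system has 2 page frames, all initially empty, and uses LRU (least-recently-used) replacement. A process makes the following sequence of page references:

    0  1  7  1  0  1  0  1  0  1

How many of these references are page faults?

0 -> miss, frames {0}
1 -> miss, frames {0,1}
7 -> miss, evict 0, frames {1,7}
1 -> hit
0 -> miss, evict 7, frames {1,0}
1 -> hit
0 -> hit
1 -> hit
0 -> hit
1 -> hit
Page faults: 4.

4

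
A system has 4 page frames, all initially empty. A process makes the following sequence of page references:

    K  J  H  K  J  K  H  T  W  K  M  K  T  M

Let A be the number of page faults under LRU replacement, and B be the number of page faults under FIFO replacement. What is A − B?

Under LRU: F F F . . . . F F . F . . . → 6 faults.
Under FIFO: F F F . . . . F F F F . . . → 7 faults.
A − B = 6 − 7 = -1.

-1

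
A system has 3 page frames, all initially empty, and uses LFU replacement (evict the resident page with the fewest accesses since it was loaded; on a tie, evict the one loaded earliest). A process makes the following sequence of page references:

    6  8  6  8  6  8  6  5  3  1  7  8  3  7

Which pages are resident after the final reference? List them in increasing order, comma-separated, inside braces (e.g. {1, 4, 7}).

{6, 7, 8}

6: miss, frames [6]
8: miss, frames [6, 8]
6: hit
8: hit
6: hit
8: hit
6: hit
5: miss, frames [6, 8, 5]
3: miss, evict 5, frames [6, 8, 3]
1: miss, evict 3, frames [6, 8, 1]
7: miss, evict 1, frames [6, 8, 7]
8: hit
3: miss, evict 7, frames [6, 8, 3]
7: miss, evict 3, frames [6, 8, 7]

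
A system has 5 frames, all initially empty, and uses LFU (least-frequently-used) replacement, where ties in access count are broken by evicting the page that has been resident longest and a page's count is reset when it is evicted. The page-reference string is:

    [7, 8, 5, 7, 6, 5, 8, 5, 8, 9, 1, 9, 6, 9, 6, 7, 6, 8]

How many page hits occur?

11

7 -> miss, frames (7)
8 -> miss, frames (7 8)
5 -> miss, frames (7 8 5)
7 -> hit
6 -> miss, frames (7 8 5 6)
5 -> hit
8 -> hit
5 -> hit
8 -> hit
9 -> miss, frames (7 8 5 6 9)
1 -> miss, evict 6, frames (7 8 5 9 1)
9 -> hit
6 -> miss, evict 1, frames (7 8 5 9 6)
9 -> hit
6 -> hit
7 -> hit
6 -> hit
8 -> hit
Hits: 11.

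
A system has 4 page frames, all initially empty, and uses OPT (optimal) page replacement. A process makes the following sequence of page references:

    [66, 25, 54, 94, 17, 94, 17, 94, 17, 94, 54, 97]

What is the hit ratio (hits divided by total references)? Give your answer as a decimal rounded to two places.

0.50

66 -> miss, frames (66)
25 -> miss, frames (66 25)
54 -> miss, frames (66 25 54)
94 -> miss, frames (66 25 54 94)
17 -> miss, evict 25, frames (66 54 94 17)
94 -> hit
17 -> hit
94 -> hit
17 -> hit
94 -> hit
54 -> hit
97 -> miss, evict 17, frames (66 54 94 97)
Hits: 6 of 12 references → 6/12 = 0.5000.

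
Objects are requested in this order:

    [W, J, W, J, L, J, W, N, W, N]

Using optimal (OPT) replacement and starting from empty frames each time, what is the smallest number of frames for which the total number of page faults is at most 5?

f=1: 10 faults
f=2: 5 faults
f=3: 4 faults
f=4: 4 faults
Smallest f with faults ≤ 5 is 2.

2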